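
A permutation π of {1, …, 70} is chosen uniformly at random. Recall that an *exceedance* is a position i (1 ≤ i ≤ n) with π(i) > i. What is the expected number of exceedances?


Write X = Σ_{i=1}^{70} X_i, where X_i = 1_{π(i) > i}.
For each fixed i, π(i) is uniform over {1, …, 70} (marginal of a uniform permutation), so P[π(i) > i] = (n − i)/n. Summing: Σ_{i=1}^{70} (n − i)/n = (0 + 1 + … + 69)/70 = 70(70 − 1)/(2·70) = (70 − 1)/2.
Hence E[X] = Σ_{i=1}^{70} (70 − i)/70 = 69/2 ≈ 34.500000.

E[X] = 69/2 = 34.500000.


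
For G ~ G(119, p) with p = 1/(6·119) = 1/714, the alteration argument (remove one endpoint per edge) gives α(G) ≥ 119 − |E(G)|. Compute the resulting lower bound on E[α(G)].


E[|E(G)|] = C(119, 2)·p = 7021 · (1/714) = 59/6.
E[α(G)] ≥ n − E[|E(G)|] = 119 − 59/6 = 655/6.
Numerically: ≈ 109.1667.
(This is only a lower bound; the true E[α(G)] may be larger.)

E[α(G)] ≥ 655/6 ≈ 109.1667.


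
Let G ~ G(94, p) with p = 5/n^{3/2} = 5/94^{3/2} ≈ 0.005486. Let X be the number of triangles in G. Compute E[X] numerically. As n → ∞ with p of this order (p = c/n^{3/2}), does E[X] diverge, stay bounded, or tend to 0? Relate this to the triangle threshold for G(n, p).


Number of potential triangles: C(94, 3) = 134044.
Each occurs with probability p³ ≈ (0.005486)³ ≈ 1.651333e-07.
By linearity: E[X] = C(94, 3)·p³ ≈ 134044 · 1.651333e-07 ≈ 0.0221.
Since α = 3/2 > 1, p = c/n^{3/2} = o(1/n) is below the triangle threshold p ~ 1/n. Asymptotically E[X] ~ (c³/6)·n^{3(1−α)} = (5³/6)·n^{-1.5} → 0, so by Markov's inequality G has no triangles w.h.p.

E[X] ≈ 0.0221; in regime p = Θ(1/n^{3/2}) E[X] tends to 0 (below the triangle threshold p ~ 1/n).


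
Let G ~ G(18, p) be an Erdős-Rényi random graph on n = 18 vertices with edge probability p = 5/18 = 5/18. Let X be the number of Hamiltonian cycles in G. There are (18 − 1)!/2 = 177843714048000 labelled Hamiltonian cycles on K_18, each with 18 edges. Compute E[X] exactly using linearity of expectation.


K_18 has (18 − 1)!/2 = 177843714048000 labelled Hamiltonian cycles.
For each such Hamiltonian cycle H, let X_H = 1 if all 18 edges of H are present in G. Then P[X_H = 1] = p^{18} = (5/18)^{18} = 3814697265625/39346408075296537575424.
By linearity: E[X] = Σ_H E[X_H] = 177843714048000 · p^{18} = 177843714048000 · 3814697265625/39346408075296537575424 = 56800365447998046875/3294258113514384.
Numerically: E[X] ≈ 17242.

E[X] = 177843714048000 · (5/18)^{18} = 56800365447998046875/3294258113514384 ≈ 17242.


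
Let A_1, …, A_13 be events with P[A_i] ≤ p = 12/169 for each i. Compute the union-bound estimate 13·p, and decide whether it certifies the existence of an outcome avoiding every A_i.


Union bound: P[∪_{i=1}^{13} A_i] ≤ Σ_i P[A_i] ≤ 13·p = 13·(12/169) = 12/13.
Numerically: 12/13 ≈ 0.92308.
Is 12/13 < 1? YES.
Since P[∪ A_i] ≤ 12/13 < 1, the complement has P[∩ A_i^c] ≥ 1 − 12/13 = 1/13 > 0, so some outcome avoids every A_i.

13·p = 12/13 ≈ 0.92308; existence CERTIFIED by the union bound.


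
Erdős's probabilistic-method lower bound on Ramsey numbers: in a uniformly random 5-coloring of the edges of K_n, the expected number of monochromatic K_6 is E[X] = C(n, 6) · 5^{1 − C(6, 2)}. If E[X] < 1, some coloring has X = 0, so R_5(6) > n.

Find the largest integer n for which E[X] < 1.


We need C(n, 6) · 5^{1 − 15} < 1, i.e. C(n, 6) < 5^{15 − 1} = 6103515625.
Check values of n near the boundary:
  n = 129: C(129, 6) = 5688177600; 5688177600 < 6103515625? YES
  n = 130: C(130, 6) = 5963412000; 5963412000 < 6103515625? YES
  n = 131: C(131, 6) = 6249655776; 6249655776 < 6103515625? NO
  n = 132: C(132, 6) = 6547258432; 6547258432 < 6103515625? NO
The largest n with C(n, 6) < 6103515625 is n = 130 (where E[X] = 47707296/48828125 ≈ 0.9770454). Hence R_5(6) > 130, i.e. R_5(6) ≥ 131.

Largest n = 130; hence R_5(6) > 130.


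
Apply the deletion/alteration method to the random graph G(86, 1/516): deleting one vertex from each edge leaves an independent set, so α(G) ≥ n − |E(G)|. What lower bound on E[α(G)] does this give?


E[|E(G)|] = C(86, 2)·p = 3655 · (1/516) = 85/12.
E[α(G)] ≥ n − E[|E(G)|] = 86 − 85/12 = 947/12.
Numerically: ≈ 78.91667.
(This is only a lower bound; the true E[α(G)] may be larger.)

E[α(G)] ≥ 947/12 ≈ 78.91667.


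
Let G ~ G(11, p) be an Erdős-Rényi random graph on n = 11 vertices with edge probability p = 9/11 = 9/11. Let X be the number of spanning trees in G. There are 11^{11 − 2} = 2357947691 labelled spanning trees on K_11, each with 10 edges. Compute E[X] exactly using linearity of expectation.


K_11 has 11^{11 − 2} = 2357947691 labelled spanning trees.
For each such spanning tree H, let X_H = 1 if all 10 edges of H are present in G. Then P[X_H = 1] = p^{10} = (9/11)^{10} = 3486784401/25937424601.
Summing the indicators: E[X] = Σ_H E[X_H] = 2357947691 · p^{10} = 2357947691 · 3486784401/25937424601 = 3486784401/11.
Numerically: E[X] ≈ 3.17e+08.

E[X] = 2357947691 · (9/11)^{10} = 3486784401/11 ≈ 3.17e+08.


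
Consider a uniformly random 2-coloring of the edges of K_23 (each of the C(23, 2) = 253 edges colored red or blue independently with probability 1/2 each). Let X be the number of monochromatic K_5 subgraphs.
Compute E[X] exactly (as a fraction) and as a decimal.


Let X = Σ_S X_S over the C(23, 5) = 33649 subsets S of size 5, where X_S = 1 if the K_5 on S is monochromatic.
For a fixed S, the K_5 on S has C(5, 2) = 10 edges. P[all 10 edges red] = (1/2)^10, and likewise for blue, so P[monochromatic] = 2·(1/2)^10 = 2^{1 − 10} = 1/512.
By linearity: E[X] = C(23, 5) · 2^{1 − 10} = 33649 · 1/512 = 33649/512.
Numerically: E[X] ≈ 65.720703.

E[X] = C(23,5)·2^(1−C(5,2)) = 33649/512 ≈ 65.720703.


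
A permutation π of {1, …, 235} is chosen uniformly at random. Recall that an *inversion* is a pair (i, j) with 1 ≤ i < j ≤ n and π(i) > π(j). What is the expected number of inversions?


Write X = Σ X_I over the C(235, 2) = 27495 pairs i < j, with X_I the indicator of one inversion.
There are 27495 indicators.
For each fixed pair i < j, the values π(i) and π(j) are two distinct elements of {1, …, 235} in uniformly random order; by symmetry P[π(i) > π(j)] = 1/2.
By linearity: E[X] = 27495 · (1/2) = C(235, 2) · (1/2) = 27495/2 = 27495/2 ≈ 13747.500.

E[X] = 27495/2 = 13747.500.


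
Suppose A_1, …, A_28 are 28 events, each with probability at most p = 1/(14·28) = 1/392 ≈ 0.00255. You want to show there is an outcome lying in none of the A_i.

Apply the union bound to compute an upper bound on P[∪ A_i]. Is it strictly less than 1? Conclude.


Union bound: P[∪_{i=1}^{28} A_i] ≤ Σ_i P[A_i] ≤ 28·p = 28·(1/392) = 1/14.
Numerically: 1/14 ≈ 0.07143.
Is 1/14 < 1? YES.
Since P[∪ A_i] ≤ 1/14 < 1, the complement has P[∩ A_i^c] ≥ 1 − 1/14 = 13/14 > 0, so some outcome avoids every A_i.

28·p = 1/14 ≈ 0.07143; existence CERTIFIED by the union bound.


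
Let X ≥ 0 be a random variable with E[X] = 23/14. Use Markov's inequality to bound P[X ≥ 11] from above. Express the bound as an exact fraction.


μ = E[X] = 23/14, a = 11.
Markov: P[X ≥ 11] ≤ μ/a = (23/14)/11 = 23/154.
Numerically: ≈ 0.1494.
(Since a = 11 > μ = 1.6429, the bound 23/154 is < 1 and informative.)

P[X ≥ 11] ≤ 23/154 ≈ 0.1494.


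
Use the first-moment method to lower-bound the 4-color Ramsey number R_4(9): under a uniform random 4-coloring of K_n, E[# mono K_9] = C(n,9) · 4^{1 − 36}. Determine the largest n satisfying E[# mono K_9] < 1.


We need C(n, 9) · 4^{1 − 36} < 1, i.e. C(n, 9) < 4^{36 − 1} = 1180591620717411303424.
Check values of n near the boundary:
  n = 909: C(909, 9) = 1122169012923711463931; 1122169012923711463931 < 1180591620717411303424? YES
  n = 910: C(910, 9) = 1133378248346922788210; 1133378248346922788210 < 1180591620717411303424? YES
  n = 911: C(911, 9) = 1144686900492291197405; 1144686900492291197405 < 1180591620717411303424? YES
  n = 912: C(912, 9) = 1156095740032081475120; 1156095740032081475120 < 1180591620717411303424? YES
  n = 913: C(913, 9) = 1167605542753639808390; 1167605542753639808390 < 1180591620717411303424? YES
  n = 914: C(914, 9) = 1179217089587653905932; 1179217089587653905932 < 1180591620717411303424? YES
  n = 915: C(915, 9) = 1190931166636537885130; 1190931166636537885130 < 1180591620717411303424? NO
The largest n with C(n, 9) < 1180591620717411303424 is n = 914 (where E[X] = 294804272396913476483/295147905179352825856 ≈ 0.9988357). Hence R_4(9) > 914, i.e. R_4(9) ≥ 915.

Largest n = 914; hence R_4(9) > 914.


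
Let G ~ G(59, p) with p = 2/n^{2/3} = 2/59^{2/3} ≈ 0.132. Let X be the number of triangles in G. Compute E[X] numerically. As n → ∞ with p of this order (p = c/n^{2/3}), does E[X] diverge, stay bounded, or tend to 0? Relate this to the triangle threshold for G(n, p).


Number of potential triangles: C(59, 3) = 32509.
Each occurs with probability p³ ≈ (0.132)³ ≈ 2.29819e-03.
By linearity: E[X] = C(59, 3)·p³ ≈ 32509 · 2.29819e-03 ≈ 74.712.
Since α = 2/3 < 1, p = c/n^{2/3} ≫ 1/n is above the triangle threshold p ~ 1/n. Asymptotically E[X] ~ (c³/6)·n^{3(1−α)} = (2³/6)·n^{1} → ∞; triangles are abundant w.h.p.

E[X] ≈ 74.712; in regime p = Θ(1/n^{2/3}) E[X] diverges (above the triangle threshold p ~ 1/n).


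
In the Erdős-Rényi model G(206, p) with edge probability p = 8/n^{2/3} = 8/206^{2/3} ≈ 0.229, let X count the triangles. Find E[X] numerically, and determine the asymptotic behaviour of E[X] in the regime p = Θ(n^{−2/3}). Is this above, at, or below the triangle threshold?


Number of potential triangles: C(206, 3) = 1435820.
Each occurs with probability p³ ≈ (0.229)³ ≈ 1.20652e-02.
By linearity: E[X] = C(206, 3)·p³ ≈ 1435820 · 1.20652e-02 ≈ 17323.495.
Since α = 2/3 < 1, p = c/n^{2/3} ≫ 1/n is above the triangle threshold p ~ 1/n. Asymptotically E[X] ~ (c³/6)·n^{3(1−α)} = (8³/6)·n^{1} → ∞; triangles are abundant w.h.p.

E[X] ≈ 17323.495; in regime p = Θ(1/n^{2/3}) E[X] diverges (above the triangle threshold p ~ 1/n).


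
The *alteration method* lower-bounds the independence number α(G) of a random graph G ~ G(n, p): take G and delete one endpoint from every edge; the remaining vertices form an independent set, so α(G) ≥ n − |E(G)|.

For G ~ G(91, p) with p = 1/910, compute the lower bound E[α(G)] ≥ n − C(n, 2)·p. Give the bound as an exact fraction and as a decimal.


E[|E(G)|] = C(91, 2)·p = 4095 · (1/910) = 9/2.
E[α(G)] ≥ n − E[|E(G)|] = 91 − 9/2 = 173/2.
Numerically: ≈ 86.500000.
(This is only a lower bound; the true E[α(G)] may be larger.)

E[α(G)] ≥ 173/2 ≈ 86.500000.


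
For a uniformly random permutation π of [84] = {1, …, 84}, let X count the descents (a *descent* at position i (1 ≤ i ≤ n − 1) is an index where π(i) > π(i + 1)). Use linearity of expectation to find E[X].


Write X = Σ X_I over i = 1, …, 83, with X_I the indicator of one descent.
There are 83 indicators.
For each fixed i, the pair (π(i), π(i+1)) is a uniformly random ordered pair of distinct values from {1, …, 84}; by symmetry P[π(i) > π(i+1)] = 1/2.
By linearity: E[X] = 83 · (1/2) = (84 − 1) · (1/2) = 83/2 ≈ 41.5000.

E[X] = 83/2 = 41.5000.


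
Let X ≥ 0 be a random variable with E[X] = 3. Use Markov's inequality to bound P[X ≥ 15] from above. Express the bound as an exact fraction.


μ = E[X] = 3, a = 15.
Markov: P[X ≥ 15] ≤ μ/a = (3)/15 = 1/5.
Numerically: ≈ 0.2000.
(Since a = 15 > μ = 3.0000, the bound 1/5 is < 1 and informative.)

P[X ≥ 15] ≤ 1/5 ≈ 0.2000.


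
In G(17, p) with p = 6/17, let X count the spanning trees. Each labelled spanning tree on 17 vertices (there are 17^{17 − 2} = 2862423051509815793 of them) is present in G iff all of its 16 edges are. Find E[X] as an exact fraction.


K_17 has 17^{17 − 2} = 2862423051509815793 labelled spanning trees.
For each such spanning tree H, let X_H = 1 if all 16 edges of H are present in G. Then P[X_H = 1] = p^{16} = (6/17)^{16} = 2821109907456/48661191875666868481.
By linearity: E[X] = Σ_H E[X_H] = 2862423051509815793 · p^{16} = 2862423051509815793 · 2821109907456/48661191875666868481 = 2821109907456/17.
Numerically: E[X] ≈ 1.66e+11.

E[X] = 2862423051509815793 · (6/17)^{16} = 2821109907456/17 ≈ 1.66e+11.


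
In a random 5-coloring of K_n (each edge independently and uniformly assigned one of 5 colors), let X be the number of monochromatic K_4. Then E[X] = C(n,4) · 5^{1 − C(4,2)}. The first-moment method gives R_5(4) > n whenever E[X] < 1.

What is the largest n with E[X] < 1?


We need C(n, 4) · 5^{1 − 6} < 1, i.e. C(n, 4) < 5^{6 − 1} = 3125.
Check values of n near the boundary:
  n = 15: C(15, 4) = 1365; 1365 < 3125? YES
  n = 16: C(16, 4) = 1820; 1820 < 3125? YES
  n = 17: C(17, 4) = 2380; 2380 < 3125? YES
  n = 18: C(18, 4) = 3060; 3060 < 3125? YES
  n = 19: C(19, 4) = 3876; 3876 < 3125? NO
  n = 20: C(20, 4) = 4845; 4845 < 3125? NO
  n = 21: C(21, 4) = 5985; 5985 < 3125? NO
The largest n with C(n, 4) < 3125 is n = 18 (where E[X] = 612/625 ≈ 0.9792000). Hence R_5(4) > 18, i.e. R_5(4) ≥ 19.

Largest n = 18; hence R_5(4) > 18.


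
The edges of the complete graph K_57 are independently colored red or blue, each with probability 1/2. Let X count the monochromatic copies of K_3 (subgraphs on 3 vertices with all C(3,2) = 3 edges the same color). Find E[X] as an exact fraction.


Let X = Σ_S X_S over the C(57, 3) = 29260 subsets S of size 3, where X_S = 1 if the K_3 on S is monochromatic.
For a fixed S, the K_3 on S has C(3, 2) = 3 edges. P[all 3 edges red] = (1/2)^3, and likewise for blue, so P[monochromatic] = 2·(1/2)^3 = 2^{1 − 3} = 1/4.
Summing: E[X] = C(57, 3) · 2^{1 − 3} = 29260 · 1/4 = 7315.
Numerically: E[X] ≈ 7315.000000.

E[X] = C(57,3)·2^(1−C(3,2)) = 7315 ≈ 7315.000000.


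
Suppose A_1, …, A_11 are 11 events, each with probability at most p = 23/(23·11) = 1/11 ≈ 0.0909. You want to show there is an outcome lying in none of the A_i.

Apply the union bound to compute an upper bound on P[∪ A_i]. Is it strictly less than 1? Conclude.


Union bound: P[∪_{i=1}^{11} A_i] ≤ Σ_i P[A_i] ≤ 11·p = 11·(1/11) = 1.
Numerically: 1 ≈ 1.0000.
Is 1 < 1? NO.
Since the bound 1 is ≥ 1, the union bound is uninformative here; it does NOT by itself certify existence.

11·p = 1 ≈ 1.0000; existence NOT certified by the union bound.


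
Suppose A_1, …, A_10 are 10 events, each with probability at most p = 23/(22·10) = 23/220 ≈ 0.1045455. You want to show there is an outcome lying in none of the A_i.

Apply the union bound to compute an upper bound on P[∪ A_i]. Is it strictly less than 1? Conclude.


Union bound: P[∪_{i=1}^{10} A_i] ≤ Σ_i P[A_i] ≤ 10·p = 10·(23/220) = 23/22.
Numerically: 23/22 ≈ 1.0454545.
Is 23/22 < 1? NO.
Since the bound 23/22 is ≥ 1, the union bound is uninformative here; it does NOT by itself certify existence.

10·p = 23/22 ≈ 1.0454545; existence NOT certified by the union bound.


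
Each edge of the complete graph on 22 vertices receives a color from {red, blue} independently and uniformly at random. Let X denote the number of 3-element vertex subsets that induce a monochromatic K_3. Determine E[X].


Let X = Σ_S X_S over the C(22, 3) = 1540 subsets S of size 3, where X_S = 1 if the K_3 on S is monochromatic.
For a fixed S, the K_3 on S has C(3, 2) = 3 edges. P[all 3 edges red] = (1/2)^3, and likewise for blue, so P[monochromatic] = 2·(1/2)^3 = 2^{1 − 3} = 1/4.
By linearity: E[X] = C(22, 3) · 2^{1 − 3} = 1540 · 1/4 = 385.
Numerically: E[X] ≈ 385.000.

E[X] = C(22,3)·2^(1−C(3,2)) = 385 ≈ 385.000.


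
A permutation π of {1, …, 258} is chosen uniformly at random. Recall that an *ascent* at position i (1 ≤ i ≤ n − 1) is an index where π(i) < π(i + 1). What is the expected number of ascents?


Write X = Σ X_I over i = 1, …, 257, with X_I the indicator of one ascent.
There are 257 indicators.
For each fixed i, the pair (π(i), π(i+1)) is a uniformly random ordered pair of distinct values from {1, …, 258}; by symmetry P[π(i) < π(i+1)] = 1/2.
By linearity: E[X] = 257 · (1/2) = (258 − 1) · (1/2) = 257/2 ≈ 128.500.

E[X] = 257/2 = 128.500.


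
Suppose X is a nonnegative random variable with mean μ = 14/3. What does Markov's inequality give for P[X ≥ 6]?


μ = E[X] = 14/3, a = 6.
Markov: P[X ≥ 6] ≤ μ/a = (14/3)/6 = 7/9.
Numerically: ≈ 0.777778.
(Since a = 6 > μ = 4.666667, the bound 7/9 is < 1 and informative.)

P[X ≥ 6] ≤ 7/9 ≈ 0.777778.


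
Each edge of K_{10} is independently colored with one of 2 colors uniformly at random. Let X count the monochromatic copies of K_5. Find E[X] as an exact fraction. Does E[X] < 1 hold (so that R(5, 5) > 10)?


E[X] = C(10, 5) · 2^{1 − 10} = 252 · 2^{−9} = 252/512.
As a reduced fraction: E[X] = 63/128 ≈ 0.492.
Is E[X] < 1? YES.
Since E[X] < 1, there exists a 2-coloring of K_{10} with no monochromatic K_5; hence R(5, 5) > 10.

E[X] = 63/128 ≈ 0.492; E[X] < 1, so R(5, 5) > 10.


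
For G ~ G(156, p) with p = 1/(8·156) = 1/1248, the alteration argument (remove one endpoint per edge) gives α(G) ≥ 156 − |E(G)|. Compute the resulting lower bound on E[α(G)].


E[|E(G)|] = C(156, 2)·p = 12090 · (1/1248) = 155/16.
E[α(G)] ≥ n − E[|E(G)|] = 156 − 155/16 = 2341/16.
Numerically: ≈ 146.312500.
(This is only a lower bound; the true E[α(G)] may be larger.)

E[α(G)] ≥ 2341/16 ≈ 146.312500.


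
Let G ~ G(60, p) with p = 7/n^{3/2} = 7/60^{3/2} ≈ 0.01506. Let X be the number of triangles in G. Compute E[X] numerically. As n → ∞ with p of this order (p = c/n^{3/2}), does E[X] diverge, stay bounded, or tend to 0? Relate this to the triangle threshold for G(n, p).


Number of potential triangles: C(60, 3) = 34220.
Each occurs with probability p³ ≈ (0.01506)³ ≈ 3.416752e-06.
By linearity: E[X] = C(60, 3)·p³ ≈ 34220 · 3.416752e-06 ≈ 0.1169.
Since α = 3/2 > 1, p = c/n^{3/2} = o(1/n) is below the triangle threshold p ~ 1/n. Asymptotically E[X] ~ (c³/6)·n^{3(1−α)} = (7³/6)·n^{-1.5} → 0, so by Markov's inequality G has no triangles w.h.p.

E[X] ≈ 0.1169; in regime p = Θ(1/n^{3/2}) E[X] tends to 0 (below the triangle threshold p ~ 1/n).


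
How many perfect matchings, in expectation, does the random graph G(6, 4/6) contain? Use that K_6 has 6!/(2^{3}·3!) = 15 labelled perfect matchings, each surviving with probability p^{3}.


K_6 has 6!/(2^{3}·3!) = 15 labelled perfect matchings.
For each such perfect matching H, let X_H = 1 if all 3 edges of H are present in G. Then P[X_H = 1] = p^{3} = (2/3)^{3} = 8/27.
By linearity: E[X] = Σ_H E[X_H] = 15 · p^{3} = 15 · 8/27 = 40/9.
Numerically: E[X] ≈ 4.44444.

E[X] = 15 · (2/3)^{3} = 40/9 ≈ 4.44444.


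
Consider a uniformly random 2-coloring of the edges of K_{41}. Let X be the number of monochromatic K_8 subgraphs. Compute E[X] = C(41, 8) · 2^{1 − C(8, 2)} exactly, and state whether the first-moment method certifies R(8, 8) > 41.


E[X] = C(41, 8) · 2^{1 − 28} = 95548245 · 2^{−27} = 95548245/134217728.
As a reduced fraction: E[X] = 95548245/134217728 ≈ 0.7118899.
Is E[X] < 1? YES.
Since E[X] < 1, there exists a 2-coloring of K_{41} with no monochromatic K_8; hence R(8, 8) > 41.

E[X] = 95548245/134217728 ≈ 0.7118899; E[X] < 1, so R(8, 8) > 41.


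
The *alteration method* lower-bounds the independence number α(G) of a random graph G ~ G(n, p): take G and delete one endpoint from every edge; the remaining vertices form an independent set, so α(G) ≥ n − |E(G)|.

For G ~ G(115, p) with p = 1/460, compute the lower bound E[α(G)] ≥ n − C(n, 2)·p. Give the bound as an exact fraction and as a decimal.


E[|E(G)|] = C(115, 2)·p = 6555 · (1/460) = 57/4.
E[α(G)] ≥ n − E[|E(G)|] = 115 − 57/4 = 403/4.
Numerically: ≈ 100.750.
(This is only a lower bound; the true E[α(G)] may be larger.)

E[α(G)] ≥ 403/4 ≈ 100.750.


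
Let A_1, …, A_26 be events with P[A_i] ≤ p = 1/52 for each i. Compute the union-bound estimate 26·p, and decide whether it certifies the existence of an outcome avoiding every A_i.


Union bound: P[∪_{i=1}^{26} A_i] ≤ Σ_i P[A_i] ≤ 26·p = 26·(1/52) = 1/2.
Numerically: 1/2 ≈ 0.500.
Is 1/2 < 1? YES.
Since P[∪ A_i] ≤ 1/2 < 1, the complement has P[∩ A_i^c] ≥ 1 − 1/2 = 1/2 > 0, so some outcome avoids every A_i.

26·p = 1/2 ≈ 0.500; existence CERTIFIED by the union bound.


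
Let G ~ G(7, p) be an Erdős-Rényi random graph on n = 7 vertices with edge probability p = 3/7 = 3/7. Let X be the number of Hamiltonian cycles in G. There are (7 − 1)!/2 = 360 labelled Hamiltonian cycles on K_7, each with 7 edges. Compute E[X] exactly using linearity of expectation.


K_7 has (7 − 1)!/2 = 360 labelled Hamiltonian cycles.
For each such Hamiltonian cycle H, let X_H = 1 if all 7 edges of H are present in G. Then P[X_H = 1] = p^{7} = (3/7)^{7} = 2187/823543.
By linearity: E[X] = Σ_H E[X_H] = 360 · p^{7} = 360 · 2187/823543 = 787320/823543.
Numerically: E[X] ≈ 0.956016.

E[X] = 360 · (3/7)^{7} = 787320/823543 ≈ 0.956016.


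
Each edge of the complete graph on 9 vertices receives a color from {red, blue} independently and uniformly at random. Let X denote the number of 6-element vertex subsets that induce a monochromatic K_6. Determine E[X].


Let X = Σ_S X_S over the C(9, 6) = 84 subsets S of size 6, where X_S = 1 if the K_6 on S is monochromatic.
For a fixed S, the K_6 on S has C(6, 2) = 15 edges. P[all 15 edges red] = (1/2)^15, and likewise for blue, so P[monochromatic] = 2·(1/2)^15 = 2^{1 − 15} = 1/16384.
By linearity of expectation: E[X] = C(9, 6) · 2^{1 − 15} = 84 · 1/16384 = 21/4096.
Numerically: E[X] ≈ 0.0051.

E[X] = C(9,6)·2^(1−C(6,2)) = 21/4096 ≈ 0.0051.


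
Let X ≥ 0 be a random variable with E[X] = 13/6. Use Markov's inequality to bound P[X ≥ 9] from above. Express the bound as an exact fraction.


μ = E[X] = 13/6, a = 9.
Markov: P[X ≥ 9] ≤ μ/a = (13/6)/9 = 13/54.
Numerically: ≈ 0.2407.
(Since a = 9 > μ = 2.1667, the bound 13/54 is < 1 and informative.)

P[X ≥ 9] ≤ 13/54 ≈ 0.2407.


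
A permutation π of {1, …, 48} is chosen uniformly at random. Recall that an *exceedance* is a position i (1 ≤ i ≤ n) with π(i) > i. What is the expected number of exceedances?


Write X = Σ_{i=1}^{48} X_i, where X_i = 1_{π(i) > i}.
For each fixed i, π(i) is uniform over {1, …, 48} (marginal of a uniform permutation), so P[π(i) > i] = (n − i)/n. Summing: Σ_{i=1}^{48} (n − i)/n = (0 + 1 + … + 47)/48 = 48(48 − 1)/(2·48) = (48 − 1)/2.
Hence E[X] = Σ_{i=1}^{48} (48 − i)/48 = 47/2 ≈ 23.5000.

E[X] = 47/2 = 23.5000.


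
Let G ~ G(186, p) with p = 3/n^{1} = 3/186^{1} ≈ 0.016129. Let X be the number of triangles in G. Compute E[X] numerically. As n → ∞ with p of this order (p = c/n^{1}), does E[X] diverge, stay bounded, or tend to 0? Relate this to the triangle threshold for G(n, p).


Number of potential triangles: C(186, 3) = 1055240.
Each occurs with probability p³ ≈ (0.016129)³ ≈ 4.1958981e-06.
By linearity: E[X] = C(186, 3)·p³ ≈ 1055240 · 4.1958981e-06 ≈ 4.42768.
Here α = 1, so p = 3/n is exactly at the triangle threshold p ~ 1/n. Asymptotically E[X] → c³/6 = 3³/6 = 9/2 ≈ 4.50000, a bounded constant. In this regime the triangle count is asymptotically Poisson(c³/6).

E[X] ≈ 4.42768; in regime p = Θ(1/n^{1}) E[X] stays bounded (at the triangle threshold p ~ 1/n).


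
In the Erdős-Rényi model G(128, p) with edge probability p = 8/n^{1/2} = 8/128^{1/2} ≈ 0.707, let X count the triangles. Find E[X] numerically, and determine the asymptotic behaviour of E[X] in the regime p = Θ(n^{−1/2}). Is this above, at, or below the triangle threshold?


Number of potential triangles: C(128, 3) = 341376.
Each occurs with probability p³ ≈ (0.707)³ ≈ 3.53553e-01.
By linearity: E[X] = C(128, 3)·p³ ≈ 341376 · 3.53553e-01 ≈ 120694.642.
Since α = 1/2 < 1, p = c/n^{1/2} ≫ 1/n is above the triangle threshold p ~ 1/n. Asymptotically E[X] ~ (c³/6)·n^{3(1−α)} = (8³/6)·n^{1.5} → ∞; triangles are abundant w.h.p.

E[X] ≈ 120694.642; in regime p = Θ(1/n^{1/2}) E[X] diverges (above the triangle threshold p ~ 1/n).


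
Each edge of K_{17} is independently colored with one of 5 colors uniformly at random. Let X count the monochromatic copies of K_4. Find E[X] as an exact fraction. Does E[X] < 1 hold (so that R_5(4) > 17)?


E[X] = C(17, 4) · 5^{1 − 6} = 2380 · 5^{−5} = 2380/3125.
As a reduced fraction: E[X] = 476/625 ≈ 0.76160.
Is E[X] < 1? YES.
Since E[X] < 1, there exists a 5-coloring of K_{17} with no monochromatic K_4; hence R_5(4) > 17.

E[X] = 476/625 ≈ 0.76160; E[X] < 1, so R_5(4) > 17.


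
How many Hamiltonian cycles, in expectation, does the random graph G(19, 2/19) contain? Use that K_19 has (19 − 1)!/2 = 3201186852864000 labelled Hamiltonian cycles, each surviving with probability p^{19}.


K_19 has (19 − 1)!/2 = 3201186852864000 labelled Hamiltonian cycles.
For each such Hamiltonian cycle H, let X_H = 1 if all 19 edges of H are present in G. Then P[X_H = 1] = p^{19} = (2/19)^{19} = 524288/1978419655660313589123979.
By linearity of expectation: E[X] = Σ_H E[X_H] = 3201186852864000 · p^{19} = 3201186852864000 · 524288/1978419655660313589123979 = 1678343852714360832000/1978419655660313589123979.
Numerically: E[X] ≈ 0.000848326.

E[X] = 3201186852864000 · (2/19)^{19} = 1678343852714360832000/1978419655660313589123979 ≈ 0.000848326.


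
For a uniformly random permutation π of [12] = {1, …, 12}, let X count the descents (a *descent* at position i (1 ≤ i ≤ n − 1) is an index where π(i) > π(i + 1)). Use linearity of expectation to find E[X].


Write X = Σ X_I over i = 1, …, 11, with X_I the indicator of one descent.
There are 11 indicators.
For each fixed i, the pair (π(i), π(i+1)) is a uniformly random ordered pair of distinct values from {1, …, 12}; by symmetry P[π(i) > π(i+1)] = 1/2.
By linearity: E[X] = 11 · (1/2) = (12 − 1) · (1/2) = 11/2 ≈ 5.500000.

E[X] = 11/2 = 5.500000.


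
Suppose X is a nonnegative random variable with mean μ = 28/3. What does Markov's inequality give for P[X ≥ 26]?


μ = E[X] = 28/3, a = 26.
Markov: P[X ≥ 26] ≤ μ/a = (28/3)/26 = 14/39.
Numerically: ≈ 0.359.
(Since a = 26 > μ = 9.333, the bound 14/39 is < 1 and informative.)

P[X ≥ 26] ≤ 14/39 ≈ 0.359.


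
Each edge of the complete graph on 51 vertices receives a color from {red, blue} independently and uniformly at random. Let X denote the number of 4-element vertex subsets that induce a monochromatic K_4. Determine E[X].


Let X = Σ_S X_S over the C(51, 4) = 249900 subsets S of size 4, where X_S = 1 if the K_4 on S is monochromatic.
For a fixed S, the K_4 on S has C(4, 2) = 6 edges. P[all 6 edges red] = (1/2)^6, and likewise for blue, so P[monochromatic] = 2·(1/2)^6 = 2^{1 − 6} = 1/32.
Summing: E[X] = C(51, 4) · 2^{1 − 6} = 249900 · 1/32 = 62475/8.
Numerically: E[X] ≈ 7809.375.

E[X] = C(51,4)·2^(1−C(4,2)) = 62475/8 ≈ 7809.375.


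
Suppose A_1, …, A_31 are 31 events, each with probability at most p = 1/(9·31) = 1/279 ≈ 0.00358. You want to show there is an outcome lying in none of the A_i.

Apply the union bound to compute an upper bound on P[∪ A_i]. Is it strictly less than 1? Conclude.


Union bound: P[∪_{i=1}^{31} A_i] ≤ Σ_i P[A_i] ≤ 31·p = 31·(1/279) = 1/9.
Numerically: 1/9 ≈ 0.11111.
Is 1/9 < 1? YES.
Since P[∪ A_i] ≤ 1/9 < 1, the complement has P[∩ A_i^c] ≥ 1 − 1/9 = 8/9 > 0, so some outcome avoids every A_i.

31·p = 1/9 ≈ 0.11111; existence CERTIFIED by the union bound.


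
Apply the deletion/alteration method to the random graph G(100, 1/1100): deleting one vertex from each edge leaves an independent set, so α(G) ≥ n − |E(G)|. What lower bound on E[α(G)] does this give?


E[|E(G)|] = C(100, 2)·p = 4950 · (1/1100) = 9/2.
E[α(G)] ≥ n − E[|E(G)|] = 100 − 9/2 = 191/2.
Numerically: ≈ 95.500.
(This is only a lower bound; the true E[α(G)] may be larger.)

E[α(G)] ≥ 191/2 ≈ 95.500.


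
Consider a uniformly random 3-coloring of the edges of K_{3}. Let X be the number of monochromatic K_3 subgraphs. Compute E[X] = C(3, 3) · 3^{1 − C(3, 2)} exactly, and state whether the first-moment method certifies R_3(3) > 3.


E[X] = C(3, 3) · 3^{1 − 3} = 1 · 3^{−2} = 1/9.
As a reduced fraction: E[X] = 1/9 ≈ 0.111111.
Is E[X] < 1? YES.
Since E[X] < 1, there exists a 3-coloring of K_{3} with no monochromatic K_3; hence R_3(3) > 3.

E[X] = 1/9 ≈ 0.111111; E[X] < 1, so R_3(3) > 3.


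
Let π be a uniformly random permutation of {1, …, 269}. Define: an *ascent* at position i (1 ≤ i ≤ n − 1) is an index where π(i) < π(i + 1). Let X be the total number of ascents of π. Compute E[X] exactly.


Write X = Σ X_I over i = 1, …, 268, with X_I the indicator of one ascent.
There are 268 indicators.
For each fixed i, the pair (π(i), π(i+1)) is a uniformly random ordered pair of distinct values from {1, …, 269}; by symmetry P[π(i) < π(i+1)] = 1/2.
By linearity: E[X] = 268 · (1/2) = (269 − 1) · (1/2) = 134 ≈ 134.000.

E[X] = 134 = 134.000.


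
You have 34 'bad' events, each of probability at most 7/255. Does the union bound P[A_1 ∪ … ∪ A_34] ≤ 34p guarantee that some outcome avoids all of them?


Union bound: P[∪_{i=1}^{34} A_i] ≤ Σ_i P[A_i] ≤ 34·p = 34·(7/255) = 14/15.
Numerically: 14/15 ≈ 0.9333.
Is 14/15 < 1? YES.
Since P[∪ A_i] ≤ 14/15 < 1, the complement has P[∩ A_i^c] ≥ 1 − 14/15 = 1/15 > 0, so some outcome avoids every A_i.

34·p = 14/15 ≈ 0.9333; existence CERTIFIED by the union bound.


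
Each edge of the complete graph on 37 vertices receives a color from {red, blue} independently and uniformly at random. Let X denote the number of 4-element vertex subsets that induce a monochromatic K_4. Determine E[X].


Let X = Σ_S X_S over the C(37, 4) = 66045 subsets S of size 4, where X_S = 1 if the K_4 on S is monochromatic.
For a fixed S, the K_4 on S has C(4, 2) = 6 edges. P[all 6 edges red] = (1/2)^6, and likewise for blue, so P[monochromatic] = 2·(1/2)^6 = 2^{1 − 6} = 1/32.
By linearity of expectation: E[X] = C(37, 4) · 2^{1 − 6} = 66045 · 1/32 = 66045/32.
Numerically: E[X] ≈ 2063.9062.

E[X] = C(37,4)·2^(1−C(4,2)) = 66045/32 ≈ 2063.9062.


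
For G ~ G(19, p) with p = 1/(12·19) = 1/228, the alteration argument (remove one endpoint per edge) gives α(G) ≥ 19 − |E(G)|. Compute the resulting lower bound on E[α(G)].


E[|E(G)|] = C(19, 2)·p = 171 · (1/228) = 3/4.
E[α(G)] ≥ n − E[|E(G)|] = 19 − 3/4 = 73/4.
Numerically: ≈ 18.25000.
(This is only a lower bound; the true E[α(G)] may be larger.)

E[α(G)] ≥ 73/4 ≈ 18.25000.


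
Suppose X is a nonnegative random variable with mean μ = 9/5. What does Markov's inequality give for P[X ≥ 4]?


μ = E[X] = 9/5, a = 4.
Markov: P[X ≥ 4] ≤ μ/a = (9/5)/4 = 9/20.
Numerically: ≈ 0.4500.
(Since a = 4 > μ = 1.8000, the bound 9/20 is < 1 and informative.)

P[X ≥ 4] ≤ 9/20 ≈ 0.4500.


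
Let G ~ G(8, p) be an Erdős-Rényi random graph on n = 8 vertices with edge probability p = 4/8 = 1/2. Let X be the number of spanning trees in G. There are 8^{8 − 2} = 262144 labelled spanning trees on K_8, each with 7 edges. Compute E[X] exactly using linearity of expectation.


K_8 has 8^{8 − 2} = 262144 labelled spanning trees.
For each such spanning tree H, let X_H = 1 if all 7 edges of H are present in G. Then P[X_H = 1] = p^{7} = (1/2)^{7} = 1/128.
By linearity: E[X] = Σ_H E[X_H] = 262144 · p^{7} = 262144 · 1/128 = 2048.
Numerically: E[X] ≈ 2048.

E[X] = 262144 · (1/2)^{7} = 2048 ≈ 2048.


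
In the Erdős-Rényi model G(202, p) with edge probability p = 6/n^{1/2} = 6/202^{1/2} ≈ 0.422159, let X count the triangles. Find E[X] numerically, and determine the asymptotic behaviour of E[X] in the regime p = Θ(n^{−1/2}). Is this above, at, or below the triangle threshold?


Number of potential triangles: C(202, 3) = 1353400.
Each occurs with probability p³ ≈ (0.422159)³ ≈ 7.52361731e-02.
By linearity: E[X] = C(202, 3)·p³ ≈ 1353400 · 7.52361731e-02 ≈ 101824.636673.
Since α = 1/2 < 1, p = c/n^{1/2} ≫ 1/n is above the triangle threshold p ~ 1/n. Asymptotically E[X] ~ (c³/6)·n^{3(1−α)} = (6³/6)·n^{1.5} → ∞; triangles are abundant w.h.p.

E[X] ≈ 101824.636673; in regime p = Θ(1/n^{1/2}) E[X] diverges (above the triangle threshold p ~ 1/n).


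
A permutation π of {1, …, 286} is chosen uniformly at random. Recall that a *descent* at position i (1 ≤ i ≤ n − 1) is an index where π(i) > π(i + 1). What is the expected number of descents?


Write X = Σ X_I over i = 1, …, 285, with X_I the indicator of one descent.
There are 285 indicators.
For each fixed i, the pair (π(i), π(i+1)) is a uniformly random ordered pair of distinct values from {1, …, 286}; by symmetry P[π(i) > π(i+1)] = 1/2.
By linearity: E[X] = 285 · (1/2) = (286 − 1) · (1/2) = 285/2 ≈ 142.5000.

E[X] = 285/2 = 142.5000.


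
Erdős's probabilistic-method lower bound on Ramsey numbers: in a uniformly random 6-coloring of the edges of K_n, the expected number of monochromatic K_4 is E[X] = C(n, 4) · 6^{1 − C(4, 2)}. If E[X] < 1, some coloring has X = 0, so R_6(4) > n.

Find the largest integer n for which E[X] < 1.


We need C(n, 4) · 6^{1 − 6} < 1, i.e. C(n, 4) < 6^{6 − 1} = 7776.
Check values of n near the boundary:
  n = 17: C(17, 4) = 2380; 2380 < 7776? YES
  n = 18: C(18, 4) = 3060; 3060 < 7776? YES
  n = 19: C(19, 4) = 3876; 3876 < 7776? YES
  n = 20: C(20, 4) = 4845; 4845 < 7776? YES
  n = 21: C(21, 4) = 5985; 5985 < 7776? YES
  n = 22: C(22, 4) = 7315; 7315 < 7776? YES
  n = 23: C(23, 4) = 8855; 8855 < 7776? NO
  n = 24: C(24, 4) = 10626; 10626 < 7776? NO
  n = 25: C(25, 4) = 12650; 12650 < 7776? NO
The largest n with C(n, 4) < 7776 is n = 22 (where E[X] = 7315/7776 ≈ 0.941). Hence R_6(4) > 22, i.e. R_6(4) ≥ 23.

Largest n = 22; hence R_6(4) > 22.


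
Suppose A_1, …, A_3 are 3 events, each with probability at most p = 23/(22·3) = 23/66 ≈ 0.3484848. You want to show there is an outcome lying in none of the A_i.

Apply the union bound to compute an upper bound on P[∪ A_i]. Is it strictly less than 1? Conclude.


Union bound: P[∪_{i=1}^{3} A_i] ≤ Σ_i P[A_i] ≤ 3·p = 3·(23/66) = 23/22.
Numerically: 23/22 ≈ 1.0454545.
Is 23/22 < 1? NO.
Since the bound 23/22 is ≥ 1, the union bound is uninformative here; it does NOT by itself certify existence.

3·p = 23/22 ≈ 1.0454545; existence NOT certified by the union bound.


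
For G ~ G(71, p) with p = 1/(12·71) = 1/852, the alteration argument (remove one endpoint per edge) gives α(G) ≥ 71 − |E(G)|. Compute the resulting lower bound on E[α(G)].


E[|E(G)|] = C(71, 2)·p = 2485 · (1/852) = 35/12.
E[α(G)] ≥ n − E[|E(G)|] = 71 − 35/12 = 817/12.
Numerically: ≈ 68.083333.
(This is only a lower bound; the true E[α(G)] may be larger.)

E[α(G)] ≥ 817/12 ≈ 68.083333.


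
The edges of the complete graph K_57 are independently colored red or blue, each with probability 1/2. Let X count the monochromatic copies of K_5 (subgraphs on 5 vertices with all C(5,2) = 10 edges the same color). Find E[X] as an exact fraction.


Let X = Σ_S X_S over the C(57, 5) = 4187106 subsets S of size 5, where X_S = 1 if the K_5 on S is monochromatic.
For a fixed S, the K_5 on S has C(5, 2) = 10 edges. P[all 10 edges red] = (1/2)^10, and likewise for blue, so P[monochromatic] = 2·(1/2)^10 = 2^{1 − 10} = 1/512.
Summing: E[X] = C(57, 5) · 2^{1 − 10} = 4187106 · 1/512 = 2093553/256.
Numerically: E[X] ≈ 8177.9414.

E[X] = C(57,5)·2^(1−C(5,2)) = 2093553/256 ≈ 8177.9414.


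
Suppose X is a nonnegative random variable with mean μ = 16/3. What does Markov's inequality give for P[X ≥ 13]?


μ = E[X] = 16/3, a = 13.
Markov: P[X ≥ 13] ≤ μ/a = (16/3)/13 = 16/39.
Numerically: ≈ 0.4103.
(Since a = 13 > μ = 5.3333, the bound 16/39 is < 1 and informative.)

P[X ≥ 13] ≤ 16/39 ≈ 0.4103.


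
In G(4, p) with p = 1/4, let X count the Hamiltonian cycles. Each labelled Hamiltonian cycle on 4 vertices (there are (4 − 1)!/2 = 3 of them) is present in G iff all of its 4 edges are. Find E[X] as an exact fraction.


K_4 has (4 − 1)!/2 = 3 labelled Hamiltonian cycles.
For each such Hamiltonian cycle H, let X_H = 1 if all 4 edges of H are present in G. Then P[X_H = 1] = p^{4} = (1/4)^{4} = 1/256.
By linearity: E[X] = Σ_H E[X_H] = 3 · p^{4} = 3 · 1/256 = 3/256.
Numerically: E[X] ≈ 0.0117188.

E[X] = 3 · (1/4)^{4} = 3/256 ≈ 0.0117188.


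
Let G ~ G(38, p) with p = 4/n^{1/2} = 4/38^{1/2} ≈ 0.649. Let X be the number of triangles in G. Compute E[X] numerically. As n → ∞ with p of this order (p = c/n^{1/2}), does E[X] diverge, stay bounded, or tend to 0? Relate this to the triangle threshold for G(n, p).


Number of potential triangles: C(38, 3) = 8436.
Each occurs with probability p³ ≈ (0.649)³ ≈ 2.73215e-01.
By linearity: E[X] = C(38, 3)·p³ ≈ 8436 · 2.73215e-01 ≈ 2304.842.
Since α = 1/2 < 1, p = c/n^{1/2} ≫ 1/n is above the triangle threshold p ~ 1/n. Asymptotically E[X] ~ (c³/6)·n^{3(1−α)} = (4³/6)·n^{1.5} → ∞; triangles are abundant w.h.p.

E[X] ≈ 2304.842; in regime p = Θ(1/n^{1/2}) E[X] diverges (above the triangle threshold p ~ 1/n).


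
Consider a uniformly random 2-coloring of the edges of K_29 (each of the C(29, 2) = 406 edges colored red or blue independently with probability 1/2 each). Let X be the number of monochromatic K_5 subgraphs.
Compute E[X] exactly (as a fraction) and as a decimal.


Let X = Σ_S X_S over the C(29, 5) = 118755 subsets S of size 5, where X_S = 1 if the K_5 on S is monochromatic.
For a fixed S, the K_5 on S has C(5, 2) = 10 edges. P[all 10 edges red] = (1/2)^10, and likewise for blue, so P[monochromatic] = 2·(1/2)^10 = 2^{1 − 10} = 1/512.
By linearity of expectation: E[X] = C(29, 5) · 2^{1 − 10} = 118755 · 1/512 = 118755/512.
Numerically: E[X] ≈ 231.943.

E[X] = C(29,5)·2^(1−C(5,2)) = 118755/512 ≈ 231.943.


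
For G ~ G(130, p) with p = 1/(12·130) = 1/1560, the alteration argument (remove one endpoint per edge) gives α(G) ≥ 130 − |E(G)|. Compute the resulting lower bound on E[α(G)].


E[|E(G)|] = C(130, 2)·p = 8385 · (1/1560) = 43/8.
E[α(G)] ≥ n − E[|E(G)|] = 130 − 43/8 = 997/8.
Numerically: ≈ 124.625000.
(This is only a lower bound; the true E[α(G)] may be larger.)

E[α(G)] ≥ 997/8 ≈ 124.625000.


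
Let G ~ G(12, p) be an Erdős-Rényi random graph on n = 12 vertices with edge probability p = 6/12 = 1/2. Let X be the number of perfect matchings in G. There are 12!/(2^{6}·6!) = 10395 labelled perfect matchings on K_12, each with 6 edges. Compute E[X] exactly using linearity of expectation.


K_12 has 12!/(2^{6}·6!) = 10395 labelled perfect matchings.
For each such perfect matching H, let X_H = 1 if all 6 edges of H are present in G. Then P[X_H = 1] = p^{6} = (1/2)^{6} = 1/64.
By linearity: E[X] = Σ_H E[X_H] = 10395 · p^{6} = 10395 · 1/64 = 10395/64.
Numerically: E[X] ≈ 162.4.

E[X] = 10395 · (1/2)^{6} = 10395/64 ≈ 162.4.


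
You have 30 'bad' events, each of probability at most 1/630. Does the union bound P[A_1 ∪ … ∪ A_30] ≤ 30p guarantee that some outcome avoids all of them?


Union bound: P[∪_{i=1}^{30} A_i] ≤ Σ_i P[A_i] ≤ 30·p = 30·(1/630) = 1/21.
Numerically: 1/21 ≈ 0.047619.
Is 1/21 < 1? YES.
Since P[∪ A_i] ≤ 1/21 < 1, the complement has P[∩ A_i^c] ≥ 1 − 1/21 = 20/21 > 0, so some outcome avoids every A_i.

30·p = 1/21 ≈ 0.047619; existence CERTIFIED by the union bound.


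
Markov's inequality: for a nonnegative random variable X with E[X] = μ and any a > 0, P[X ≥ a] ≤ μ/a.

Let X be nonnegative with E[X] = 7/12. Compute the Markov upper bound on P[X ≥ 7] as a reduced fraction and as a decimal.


μ = E[X] = 7/12, a = 7.
Markov: P[X ≥ 7] ≤ μ/a = (7/12)/7 = 1/12.
Numerically: ≈ 0.083333.
(Since a = 7 > μ = 0.583333, the bound 1/12 is < 1 and informative.)

P[X ≥ 7] ≤ 1/12 ≈ 0.083333.
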